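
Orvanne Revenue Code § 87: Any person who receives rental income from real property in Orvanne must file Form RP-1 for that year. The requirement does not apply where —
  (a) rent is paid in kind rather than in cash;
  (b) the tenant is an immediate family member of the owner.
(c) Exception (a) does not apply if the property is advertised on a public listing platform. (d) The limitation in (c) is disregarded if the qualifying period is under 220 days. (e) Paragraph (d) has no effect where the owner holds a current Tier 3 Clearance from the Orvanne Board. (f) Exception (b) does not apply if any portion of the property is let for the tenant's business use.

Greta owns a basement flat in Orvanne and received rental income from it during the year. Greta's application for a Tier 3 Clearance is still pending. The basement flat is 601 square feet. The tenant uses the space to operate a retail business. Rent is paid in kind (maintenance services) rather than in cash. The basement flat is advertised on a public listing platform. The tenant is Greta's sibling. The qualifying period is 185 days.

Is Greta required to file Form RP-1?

Exception (a): rent is paid in kind — every condition holds. Considering the limiting provisions: (c) applies (the property is publicly advertised), but is set aside by (d): (d) is triggered — the qualifying period is 185 days, under the 220 days limit. (e), which would lift (d), is not triggered — the Tier 3 Clearance is not current. (a) remains available.
Exception (b): the tenant is an immediate family member — every condition holds. However, paragraph (f) must be considered: (f) operates against (b): the space is let for business use. So (b) is unavailable.

No — exception (a) applies; Greta is not required to file Form RP-1.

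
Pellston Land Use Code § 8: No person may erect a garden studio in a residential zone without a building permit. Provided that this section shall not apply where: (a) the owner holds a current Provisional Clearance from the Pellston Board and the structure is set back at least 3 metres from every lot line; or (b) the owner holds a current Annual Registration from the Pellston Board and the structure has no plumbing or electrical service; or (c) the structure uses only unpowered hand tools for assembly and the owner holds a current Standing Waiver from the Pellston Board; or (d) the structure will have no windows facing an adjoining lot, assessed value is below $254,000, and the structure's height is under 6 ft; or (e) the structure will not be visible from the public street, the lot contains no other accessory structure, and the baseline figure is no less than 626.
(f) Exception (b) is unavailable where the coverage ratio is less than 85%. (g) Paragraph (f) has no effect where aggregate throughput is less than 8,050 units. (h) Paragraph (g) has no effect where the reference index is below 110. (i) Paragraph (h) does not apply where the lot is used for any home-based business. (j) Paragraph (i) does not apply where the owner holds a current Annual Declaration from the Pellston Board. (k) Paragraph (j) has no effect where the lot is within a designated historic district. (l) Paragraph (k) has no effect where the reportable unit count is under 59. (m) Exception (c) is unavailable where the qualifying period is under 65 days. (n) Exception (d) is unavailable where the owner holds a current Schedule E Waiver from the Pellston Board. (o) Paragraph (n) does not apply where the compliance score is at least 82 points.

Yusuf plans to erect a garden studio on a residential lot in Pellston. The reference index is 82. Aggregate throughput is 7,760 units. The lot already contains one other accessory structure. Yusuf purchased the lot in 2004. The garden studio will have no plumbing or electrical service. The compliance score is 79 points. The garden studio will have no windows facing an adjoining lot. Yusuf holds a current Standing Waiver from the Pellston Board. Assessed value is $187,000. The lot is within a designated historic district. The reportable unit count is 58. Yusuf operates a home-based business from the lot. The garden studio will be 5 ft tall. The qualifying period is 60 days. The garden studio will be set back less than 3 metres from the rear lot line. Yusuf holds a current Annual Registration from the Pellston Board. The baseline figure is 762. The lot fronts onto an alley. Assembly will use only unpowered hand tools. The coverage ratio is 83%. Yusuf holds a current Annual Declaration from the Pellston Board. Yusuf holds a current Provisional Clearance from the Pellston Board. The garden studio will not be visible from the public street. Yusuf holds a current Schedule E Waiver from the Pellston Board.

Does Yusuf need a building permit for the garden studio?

Yes — Yusuf must obtain a building permit.

Exception (a) does not apply: the rear setback is under 3 m.
Exception (b) is satisfied on its face — a current Annual Registration is held; there is no plumbing or electrical service. But: (f) operates against (b): the coverage ratio is 83%, less than the 85% limit. (g) applies (aggregate throughput is 7,760 units, less than the 8,050 units limit), but is displaced by (h): (h) operates against (g): the reference index is 82, below the 110 limit. (i) is engaged (a home-based business operates on the lot), but is set aside by (j): (j) operates against (i): a current Annual Declaration is held. (k) is triggered (the lot is in a historic district), but is overridden by (l): (l) is engaged — the reportable unit count is 58, under the 59 limit. (b) is therefore removed.
Exception (c) is satisfied on its face — assembly uses only hand tools; a current Standing Waiver is held. But: (m) operates against (c): the qualifying period is 60 days, under the 65 days limit. (c) is therefore removed.
Exception (d): no windows face an adjoining lot; assessed value is $187,000, below the $254,000 limit; the structure's height is 5 ft, under the 6 ft limit — every condition holds. Turning to paragraphs (n)–(o): (n) applies — a current Schedule E Waiver is held. (o) is not engaged (the compliance score is 79 points, short of 82 points), so (n) stands. (d) is therefore removed.
Exception (e) fails — the lot already has another accessory structure.
No exception displaces § 8.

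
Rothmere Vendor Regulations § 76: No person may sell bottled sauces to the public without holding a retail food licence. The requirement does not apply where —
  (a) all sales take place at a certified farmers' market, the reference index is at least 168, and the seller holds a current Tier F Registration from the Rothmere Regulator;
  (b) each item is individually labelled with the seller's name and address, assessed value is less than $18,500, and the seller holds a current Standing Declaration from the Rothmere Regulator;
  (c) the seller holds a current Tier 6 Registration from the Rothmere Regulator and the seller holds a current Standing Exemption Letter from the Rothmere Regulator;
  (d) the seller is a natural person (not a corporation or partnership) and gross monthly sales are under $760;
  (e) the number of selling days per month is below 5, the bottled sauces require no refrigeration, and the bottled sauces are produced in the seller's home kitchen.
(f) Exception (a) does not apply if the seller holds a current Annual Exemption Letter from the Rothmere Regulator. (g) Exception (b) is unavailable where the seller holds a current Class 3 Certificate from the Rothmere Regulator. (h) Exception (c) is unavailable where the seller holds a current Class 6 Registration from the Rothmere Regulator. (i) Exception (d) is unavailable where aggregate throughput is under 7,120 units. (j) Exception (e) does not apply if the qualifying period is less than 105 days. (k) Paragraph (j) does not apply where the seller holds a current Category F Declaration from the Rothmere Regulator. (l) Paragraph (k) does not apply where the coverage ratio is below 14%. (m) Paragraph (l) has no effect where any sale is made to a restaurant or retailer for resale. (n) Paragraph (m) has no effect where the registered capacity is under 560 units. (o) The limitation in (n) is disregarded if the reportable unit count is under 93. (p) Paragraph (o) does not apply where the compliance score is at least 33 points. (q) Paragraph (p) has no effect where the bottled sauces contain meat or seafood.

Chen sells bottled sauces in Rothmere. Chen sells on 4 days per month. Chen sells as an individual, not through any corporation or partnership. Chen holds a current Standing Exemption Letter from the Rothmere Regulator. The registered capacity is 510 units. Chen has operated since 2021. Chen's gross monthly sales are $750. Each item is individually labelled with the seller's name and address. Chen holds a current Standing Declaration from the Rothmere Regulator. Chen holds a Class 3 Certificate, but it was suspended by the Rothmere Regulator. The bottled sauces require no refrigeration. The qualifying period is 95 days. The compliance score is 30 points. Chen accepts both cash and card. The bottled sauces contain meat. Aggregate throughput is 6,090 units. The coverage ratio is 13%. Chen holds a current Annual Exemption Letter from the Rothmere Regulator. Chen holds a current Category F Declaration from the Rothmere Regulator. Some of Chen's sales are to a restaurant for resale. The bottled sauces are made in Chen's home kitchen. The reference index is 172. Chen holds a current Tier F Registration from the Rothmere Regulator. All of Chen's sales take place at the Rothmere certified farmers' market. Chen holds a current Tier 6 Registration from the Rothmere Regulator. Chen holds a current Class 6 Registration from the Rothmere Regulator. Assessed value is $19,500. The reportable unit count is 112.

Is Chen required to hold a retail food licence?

Yes — Chen must hold a retail food licence.

Exception (a)'s conditions are all satisfied: all sales are at a certified farmers' market; the reference index is 172, meeting the 168 threshold; a current Tier F Registration is held. However, paragraph (f) must be considered: (f) is engaged — a current Annual Exemption Letter is held. Exception (a) does not apply.
Exception (b) does not apply: assessed value is $19,500, not less than $18,500.
Exception (c)'s conditions are all satisfied: a current Tier 6 Registration is held; a current Standing Exemption Letter is held. But applying paragraph (h): (h) operates against (c): a current Class 6 Registration is held. So (c) is unavailable.
Exception (d) is satisfied on its face — the seller is a natural person; gross monthly sales are $750, under the $760 limit. Turning to paragraph (i): (i) is engaged — aggregate throughput is 6,090 units, under the 7,120 units limit. Exception (d) does not apply.
Exception (e)'s conditions are all satisfied: the number of selling days per month is 4, below the 5 limit; the bottled sauces are shelf-stable; the bottled sauces are home-kitchen produced. But applying paragraphs (j)–(q): (j) operates against (e): the qualifying period is 95 days, less than the 105 days limit. (k) applies (a current Category F Declaration is held), but is overridden by (l): (l) is engaged — the coverage ratio is 13%, below the 14% limit. (m) applies (some sales are to a restaurant for resale), but is displaced by (n): (n) operates — the registered capacity is 510 units, under the 560 units limit. (o), which would lift (n), is not triggered — the reportable unit count is 112, not under 93. Exception (e) does not apply.
No exception is made out. Chen falls within the general rule.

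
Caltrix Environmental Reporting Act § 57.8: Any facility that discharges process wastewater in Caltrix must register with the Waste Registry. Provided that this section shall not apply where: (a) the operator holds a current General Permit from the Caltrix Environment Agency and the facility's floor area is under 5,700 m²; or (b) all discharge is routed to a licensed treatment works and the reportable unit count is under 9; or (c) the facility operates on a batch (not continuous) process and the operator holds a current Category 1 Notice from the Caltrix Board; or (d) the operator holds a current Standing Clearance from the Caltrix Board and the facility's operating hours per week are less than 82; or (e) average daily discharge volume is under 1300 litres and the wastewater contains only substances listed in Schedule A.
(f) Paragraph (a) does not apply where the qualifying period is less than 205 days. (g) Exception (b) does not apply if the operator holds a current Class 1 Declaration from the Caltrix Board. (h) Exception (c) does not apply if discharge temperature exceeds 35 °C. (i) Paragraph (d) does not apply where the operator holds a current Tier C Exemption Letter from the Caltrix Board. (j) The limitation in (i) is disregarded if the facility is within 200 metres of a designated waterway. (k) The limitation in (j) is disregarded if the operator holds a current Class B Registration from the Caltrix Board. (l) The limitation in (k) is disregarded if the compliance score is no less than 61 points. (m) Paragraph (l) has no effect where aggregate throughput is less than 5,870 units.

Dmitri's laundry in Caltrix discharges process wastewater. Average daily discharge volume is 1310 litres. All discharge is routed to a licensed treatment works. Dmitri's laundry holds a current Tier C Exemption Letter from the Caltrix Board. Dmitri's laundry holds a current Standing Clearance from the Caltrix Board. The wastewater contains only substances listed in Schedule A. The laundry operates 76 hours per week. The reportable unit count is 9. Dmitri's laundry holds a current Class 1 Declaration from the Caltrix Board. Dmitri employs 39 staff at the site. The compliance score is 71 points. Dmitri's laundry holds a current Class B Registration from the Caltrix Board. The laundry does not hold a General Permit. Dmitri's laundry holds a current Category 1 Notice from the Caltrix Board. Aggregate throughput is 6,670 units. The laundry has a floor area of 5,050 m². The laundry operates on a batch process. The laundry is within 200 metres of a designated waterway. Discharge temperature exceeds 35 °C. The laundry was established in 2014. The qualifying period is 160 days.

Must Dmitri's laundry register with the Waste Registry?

No — exception (d) applies; Dmitri's laundry is not required to register with the Waste Registry.

Exception (a) requires that the operator holds a current General Permit from the Caltrix Environment Agency; but no General Permit is held, so (a) is unavailable.
Exception (b) requires that the reportable unit count is under 9; but the reportable unit count is 9, not under 9, so (b) is unavailable.
Exception (c) is satisfied on its face — the facility operates on a batch process; a current Category 1 Notice is held. Turning to paragraph (h): (h) operates against (c): discharge temperature exceeds 35 °C. (c) is therefore removed.
Exception (d)'s conditions are all satisfied: a current Standing Clearance is held; the facility's operating hours per week are 76, less than the 82 limit. As to paragraphs (i)–(m): (i) applies (a current Tier C Exemption Letter is held), but is itself disapplied by (j): (j) operates against (i): the laundry is within 200 m of a designated waterway. (k) would limit (j) — a current Class B Registration is held — but (l) sets (k) aside: (l) applies — the compliance score is 71 points, meeting the 61 points threshold. (m) is not triggered (aggregate throughput is 6,670 units, not less than 5,870 units), so (l) stands. So (d) applies.
Exception (e) requires that average daily discharge volume is under 1300 litres; but average daily discharge volume is 1310 litres, not under 1300 litres, so (e) is unavailable.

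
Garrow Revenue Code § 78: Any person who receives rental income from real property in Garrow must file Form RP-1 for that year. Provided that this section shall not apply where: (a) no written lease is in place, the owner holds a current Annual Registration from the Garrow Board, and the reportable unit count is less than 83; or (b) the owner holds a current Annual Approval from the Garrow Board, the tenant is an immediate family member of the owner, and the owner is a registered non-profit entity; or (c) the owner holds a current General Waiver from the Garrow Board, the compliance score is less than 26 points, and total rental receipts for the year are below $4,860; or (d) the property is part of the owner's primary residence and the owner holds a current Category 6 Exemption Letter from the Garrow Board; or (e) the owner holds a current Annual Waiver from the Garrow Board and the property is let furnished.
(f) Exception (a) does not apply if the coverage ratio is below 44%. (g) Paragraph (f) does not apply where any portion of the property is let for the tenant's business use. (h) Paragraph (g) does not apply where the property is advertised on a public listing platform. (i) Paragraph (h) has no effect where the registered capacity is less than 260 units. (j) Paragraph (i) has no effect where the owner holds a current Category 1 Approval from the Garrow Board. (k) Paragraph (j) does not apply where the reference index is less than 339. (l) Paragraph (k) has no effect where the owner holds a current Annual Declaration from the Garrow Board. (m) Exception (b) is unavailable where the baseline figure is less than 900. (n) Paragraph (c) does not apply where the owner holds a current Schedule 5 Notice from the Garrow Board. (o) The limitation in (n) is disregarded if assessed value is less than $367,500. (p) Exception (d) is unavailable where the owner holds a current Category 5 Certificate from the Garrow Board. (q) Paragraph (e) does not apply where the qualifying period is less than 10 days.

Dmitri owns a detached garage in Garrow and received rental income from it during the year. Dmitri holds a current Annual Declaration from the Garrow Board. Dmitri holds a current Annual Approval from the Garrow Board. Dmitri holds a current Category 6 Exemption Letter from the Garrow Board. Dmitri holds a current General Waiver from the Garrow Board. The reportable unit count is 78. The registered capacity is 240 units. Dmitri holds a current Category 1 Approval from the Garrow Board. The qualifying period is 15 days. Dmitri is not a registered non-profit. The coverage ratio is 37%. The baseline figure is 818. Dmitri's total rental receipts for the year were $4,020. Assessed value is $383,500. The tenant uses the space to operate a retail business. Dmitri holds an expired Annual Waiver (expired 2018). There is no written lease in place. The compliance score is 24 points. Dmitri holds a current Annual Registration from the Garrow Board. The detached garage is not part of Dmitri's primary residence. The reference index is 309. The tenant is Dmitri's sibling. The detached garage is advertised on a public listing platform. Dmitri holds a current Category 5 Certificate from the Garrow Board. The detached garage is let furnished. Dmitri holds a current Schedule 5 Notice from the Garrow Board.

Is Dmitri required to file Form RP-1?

All of (a)'s requirements are met (there is no written lease; a current Annual Registration is held; the reportable unit count is 78, less than the 83 limit). But applying paragraphs (f)–(l): (f) operates against (a): the coverage ratio is 37%, below the 44% limit. (g) would limit (f) — the space is let for business use — but (h) sets (g) aside: (h) operates against (g): the property is publicly advertised. (i) would limit (h) — the registered capacity is 240 units, less than the 260 units limit — but (j) sets (i) aside: (j) operates against (i): a current Category 1 Approval is held. (k) would limit (j) — the reference index is 309, less than the 339 limit — but (l) sets (k) aside: (l) operates — a current Annual Declaration is held. So (a) is unavailable.
Exception (b) requires that the owner is a registered non-profit entity; but Dmitri is not a registered non-profit, so (b) is unavailable.
Exception (c) is satisfied on its face — a current General Waiver is held; the compliance score is 24 points, less than the 26 points limit; total rental receipts for the year are $4,020, below the $4,860 limit. But applying paragraphs (n)–(o): (n) is triggered — a current Schedule 5 Notice is held. (o), which would lift (n), is inapplicable — assessed value is $383,500, not less than $367,500. Exception (c) does not apply.
Exception (d) fails — the detached garage is not part of the primary residence.
Exception (e) does not apply: no current Annual Waiver is held.
No exception displaces § 78.

Yes — Dmitri must file Form RP-1.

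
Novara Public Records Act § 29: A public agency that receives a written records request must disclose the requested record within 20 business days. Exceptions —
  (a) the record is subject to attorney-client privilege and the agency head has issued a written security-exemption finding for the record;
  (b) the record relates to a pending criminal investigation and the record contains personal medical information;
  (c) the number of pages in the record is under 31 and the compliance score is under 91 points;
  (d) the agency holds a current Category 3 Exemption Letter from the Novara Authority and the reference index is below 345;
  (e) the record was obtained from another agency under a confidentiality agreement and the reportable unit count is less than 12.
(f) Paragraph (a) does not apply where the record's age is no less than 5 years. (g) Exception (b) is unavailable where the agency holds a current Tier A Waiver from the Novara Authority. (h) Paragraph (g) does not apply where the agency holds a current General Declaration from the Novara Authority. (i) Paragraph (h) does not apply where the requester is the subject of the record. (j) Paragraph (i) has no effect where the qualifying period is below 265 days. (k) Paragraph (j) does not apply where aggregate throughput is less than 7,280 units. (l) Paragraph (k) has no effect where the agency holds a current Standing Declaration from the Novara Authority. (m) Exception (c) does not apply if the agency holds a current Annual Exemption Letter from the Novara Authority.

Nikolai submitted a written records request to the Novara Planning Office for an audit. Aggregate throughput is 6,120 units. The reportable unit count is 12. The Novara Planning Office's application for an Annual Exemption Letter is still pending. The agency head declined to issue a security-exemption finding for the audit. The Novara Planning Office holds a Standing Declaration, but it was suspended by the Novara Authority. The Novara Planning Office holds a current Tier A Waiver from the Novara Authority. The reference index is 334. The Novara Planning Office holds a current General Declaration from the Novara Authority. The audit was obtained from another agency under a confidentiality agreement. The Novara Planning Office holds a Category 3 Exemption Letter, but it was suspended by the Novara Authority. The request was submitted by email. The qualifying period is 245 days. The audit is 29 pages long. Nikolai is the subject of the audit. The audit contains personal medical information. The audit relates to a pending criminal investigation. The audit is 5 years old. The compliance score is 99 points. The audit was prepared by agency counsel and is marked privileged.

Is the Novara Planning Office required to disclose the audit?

Exception (a) fails — the agency head declined to issue a security-exemption finding.
Exception (b): the audit relates to a pending investigation; the audit contains personal medical information — every condition holds. But applying paragraphs (g)–(l): (g) applies — a current Tier A Waiver is held. (h) would limit (g) — a current General Declaration is held — but (i) sets (h) aside: (i) operates against (h): Nikolai is the subject of the audit. (j) would limit (i) — the qualifying period is 245 days, below the 265 days limit — but (k) sets (j) aside: (k) operates — aggregate throughput is 6,120 units, less than the 7,280 units limit. (l) is inapplicable (no current Standing Declaration is held), so (k) stands. Exception (b) does not apply.
Exception (c) requires that the compliance score is under 91 points; but the compliance score is 99 points, not under 91 points, so (c) is unavailable.
Exception (d) requires that the agency holds a current Category 3 Exemption Letter from the Novara Authority; but no current Category 3 Exemption Letter is held, so (d) is unavailable.
Exception (e) requires that the reportable unit count is less than 12; but the reportable unit count is 12, not less than 12, so (e) is unavailable.
No exception displaces § 29.

Yes — the Novara Planning Office must disclose the audit.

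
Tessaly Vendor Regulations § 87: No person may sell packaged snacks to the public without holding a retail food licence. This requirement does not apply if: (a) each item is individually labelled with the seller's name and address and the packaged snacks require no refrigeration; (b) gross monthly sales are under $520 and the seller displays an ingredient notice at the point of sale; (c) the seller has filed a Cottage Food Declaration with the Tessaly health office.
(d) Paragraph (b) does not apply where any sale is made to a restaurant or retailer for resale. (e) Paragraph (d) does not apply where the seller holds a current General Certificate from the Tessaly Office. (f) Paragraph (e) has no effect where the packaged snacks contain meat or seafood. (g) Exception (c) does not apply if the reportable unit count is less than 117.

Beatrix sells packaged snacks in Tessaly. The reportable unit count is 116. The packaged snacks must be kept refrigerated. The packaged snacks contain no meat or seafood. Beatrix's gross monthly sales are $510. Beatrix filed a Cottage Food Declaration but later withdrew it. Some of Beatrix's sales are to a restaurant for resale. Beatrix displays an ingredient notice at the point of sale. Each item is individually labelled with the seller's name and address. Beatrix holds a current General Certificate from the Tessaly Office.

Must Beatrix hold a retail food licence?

Exception (a) fails — the packaged snacks require refrigeration.
All of (b)'s requirements are met (gross monthly sales are $510, under the $520 limit; an ingredient notice is displayed). As to paragraphs (d)–(f): (d) would limit (b) — some sales are to a restaurant for resale — but (e) sets (d) aside: (e) operates against (d): a current General Certificate is held. (f) is inapplicable (the packaged snacks contain no meat or seafood), so (e) stands. Exception (b) stands.
Exception (c) requires that the seller has filed a Cottage Food Declaration with the Tessaly health office; but the Cottage Food Declaration was withdrawn, so (c) is unavailable.

No — exception (b) applies; Beatrix is not required to hold a retail food licence.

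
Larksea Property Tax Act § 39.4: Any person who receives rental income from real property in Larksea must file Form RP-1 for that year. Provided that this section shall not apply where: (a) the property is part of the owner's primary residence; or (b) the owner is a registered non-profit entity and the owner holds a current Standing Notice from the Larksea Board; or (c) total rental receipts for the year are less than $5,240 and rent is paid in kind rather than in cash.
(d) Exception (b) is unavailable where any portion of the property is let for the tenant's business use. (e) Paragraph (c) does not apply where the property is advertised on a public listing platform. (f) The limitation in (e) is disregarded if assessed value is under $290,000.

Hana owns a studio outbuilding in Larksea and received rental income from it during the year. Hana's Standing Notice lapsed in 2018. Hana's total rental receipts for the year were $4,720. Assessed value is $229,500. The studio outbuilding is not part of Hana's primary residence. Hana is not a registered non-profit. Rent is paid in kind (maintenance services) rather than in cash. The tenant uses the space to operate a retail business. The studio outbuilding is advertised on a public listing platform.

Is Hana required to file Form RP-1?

No — exception (c) applies; Hana is not required to file Form RP-1.

Exception (a) fails — the studio outbuilding is not part of the primary residence.
Exception (b) does not apply: Hana is not a registered non-profit.
Exception (c)'s conditions are all satisfied: total rental receipts for the year are $4,720, less than the $5,240 limit; rent is paid in kind. As to paragraphs (e)–(f): (e) would limit (c) — the property is publicly advertised — but (f) sets (e) aside: (f) operates against (e): assessed value is $229,500, under the $290,000 limit. (c) remains available.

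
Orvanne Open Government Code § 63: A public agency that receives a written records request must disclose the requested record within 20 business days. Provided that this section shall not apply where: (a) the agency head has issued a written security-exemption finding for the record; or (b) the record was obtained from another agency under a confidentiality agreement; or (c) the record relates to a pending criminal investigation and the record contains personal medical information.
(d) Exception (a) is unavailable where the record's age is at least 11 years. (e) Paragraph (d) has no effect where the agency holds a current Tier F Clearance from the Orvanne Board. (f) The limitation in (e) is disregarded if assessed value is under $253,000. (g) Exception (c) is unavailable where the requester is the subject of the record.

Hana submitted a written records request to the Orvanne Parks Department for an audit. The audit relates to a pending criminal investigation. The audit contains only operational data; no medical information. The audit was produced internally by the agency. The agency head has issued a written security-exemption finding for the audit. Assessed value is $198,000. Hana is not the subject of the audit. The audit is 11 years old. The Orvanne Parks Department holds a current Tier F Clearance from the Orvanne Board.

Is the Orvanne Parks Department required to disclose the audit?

Exception (a)'s conditions are all satisfied: a written security-exemption finding has been issued. However, paragraphs (d)–(f) must be considered: (d) applies — the record's age is 11 years, meeting the 11 years threshold. (e) would limit (d) — a current Tier F Clearance is held — but (f) sets (e) aside: (f) is engaged — assessed value is $198,000, under the $253,000 limit. So (a) is unavailable.
Exception (b) does not apply: the audit was produced internally.
Exception (c) does not apply: the audit contains only operational data.
No exception applies. The general rule governs.

Yes — the Orvanne Parks Department must disclose the audit.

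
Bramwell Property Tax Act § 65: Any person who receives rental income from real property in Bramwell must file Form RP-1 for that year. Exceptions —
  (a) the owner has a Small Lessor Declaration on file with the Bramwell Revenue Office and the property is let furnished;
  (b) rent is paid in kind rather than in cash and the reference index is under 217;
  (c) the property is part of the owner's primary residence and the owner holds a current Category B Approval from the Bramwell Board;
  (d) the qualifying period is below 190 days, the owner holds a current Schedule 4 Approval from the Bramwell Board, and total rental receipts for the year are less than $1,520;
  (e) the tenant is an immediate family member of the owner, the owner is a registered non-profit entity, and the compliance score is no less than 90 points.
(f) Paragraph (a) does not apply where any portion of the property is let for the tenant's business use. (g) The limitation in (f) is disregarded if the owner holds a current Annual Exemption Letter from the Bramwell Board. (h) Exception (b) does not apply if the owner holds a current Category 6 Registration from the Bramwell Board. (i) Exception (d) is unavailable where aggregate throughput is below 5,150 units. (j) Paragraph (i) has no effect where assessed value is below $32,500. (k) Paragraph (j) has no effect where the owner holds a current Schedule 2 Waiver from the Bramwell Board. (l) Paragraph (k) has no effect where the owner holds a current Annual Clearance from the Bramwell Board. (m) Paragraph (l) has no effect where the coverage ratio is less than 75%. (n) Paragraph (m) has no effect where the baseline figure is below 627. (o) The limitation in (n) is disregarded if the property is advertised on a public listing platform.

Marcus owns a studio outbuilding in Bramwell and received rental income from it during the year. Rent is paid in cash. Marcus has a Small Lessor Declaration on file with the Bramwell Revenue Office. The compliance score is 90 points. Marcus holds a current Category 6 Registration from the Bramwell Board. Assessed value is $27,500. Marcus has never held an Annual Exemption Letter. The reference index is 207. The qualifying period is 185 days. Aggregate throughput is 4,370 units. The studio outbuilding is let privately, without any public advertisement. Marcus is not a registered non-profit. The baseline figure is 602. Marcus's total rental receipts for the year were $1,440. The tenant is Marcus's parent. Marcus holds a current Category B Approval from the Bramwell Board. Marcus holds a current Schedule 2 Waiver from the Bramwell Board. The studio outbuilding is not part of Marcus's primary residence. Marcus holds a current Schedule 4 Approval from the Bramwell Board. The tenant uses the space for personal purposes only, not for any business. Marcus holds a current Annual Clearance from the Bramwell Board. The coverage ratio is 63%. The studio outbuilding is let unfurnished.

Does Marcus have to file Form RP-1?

Exception (a) fails — the property is let unfurnished.
Exception (b) fails — rent is paid in cash.
Exception (c) requires that the property is part of the owner's primary residence; but the studio outbuilding is not part of the primary residence, so (c) is unavailable.
Exception (d) is satisfied on its face — the qualifying period is 185 days, below the 190 days limit; a current Schedule 4 Approval is held; total rental receipts for the year are $1,440, less than the $1,520 limit. As to paragraphs (i)–(o): (i) is triggered (aggregate throughput is 4,370 units, below the 5,150 units limit), but is displaced by (j): (j) is triggered — assessed value is $27,500, below the $32,500 limit. (k) operates (a current Schedule 2 Waiver is held), but is set aside by (l): (l) is triggered — a current Annual Clearance is held. (m) would limit (l) — the coverage ratio is 63%, less than the 75% limit — but (n) sets (m) aside: (n) is triggered — the baseline figure is 602, below the 627 limit. (o), which would lift (n), is not triggered — the property is let privately without advertisement. (d) remains available.
Exception (e) does not apply: Marcus is not a registered non-profit.

No — exception (d) applies; Marcus is not required to file Form RP-1.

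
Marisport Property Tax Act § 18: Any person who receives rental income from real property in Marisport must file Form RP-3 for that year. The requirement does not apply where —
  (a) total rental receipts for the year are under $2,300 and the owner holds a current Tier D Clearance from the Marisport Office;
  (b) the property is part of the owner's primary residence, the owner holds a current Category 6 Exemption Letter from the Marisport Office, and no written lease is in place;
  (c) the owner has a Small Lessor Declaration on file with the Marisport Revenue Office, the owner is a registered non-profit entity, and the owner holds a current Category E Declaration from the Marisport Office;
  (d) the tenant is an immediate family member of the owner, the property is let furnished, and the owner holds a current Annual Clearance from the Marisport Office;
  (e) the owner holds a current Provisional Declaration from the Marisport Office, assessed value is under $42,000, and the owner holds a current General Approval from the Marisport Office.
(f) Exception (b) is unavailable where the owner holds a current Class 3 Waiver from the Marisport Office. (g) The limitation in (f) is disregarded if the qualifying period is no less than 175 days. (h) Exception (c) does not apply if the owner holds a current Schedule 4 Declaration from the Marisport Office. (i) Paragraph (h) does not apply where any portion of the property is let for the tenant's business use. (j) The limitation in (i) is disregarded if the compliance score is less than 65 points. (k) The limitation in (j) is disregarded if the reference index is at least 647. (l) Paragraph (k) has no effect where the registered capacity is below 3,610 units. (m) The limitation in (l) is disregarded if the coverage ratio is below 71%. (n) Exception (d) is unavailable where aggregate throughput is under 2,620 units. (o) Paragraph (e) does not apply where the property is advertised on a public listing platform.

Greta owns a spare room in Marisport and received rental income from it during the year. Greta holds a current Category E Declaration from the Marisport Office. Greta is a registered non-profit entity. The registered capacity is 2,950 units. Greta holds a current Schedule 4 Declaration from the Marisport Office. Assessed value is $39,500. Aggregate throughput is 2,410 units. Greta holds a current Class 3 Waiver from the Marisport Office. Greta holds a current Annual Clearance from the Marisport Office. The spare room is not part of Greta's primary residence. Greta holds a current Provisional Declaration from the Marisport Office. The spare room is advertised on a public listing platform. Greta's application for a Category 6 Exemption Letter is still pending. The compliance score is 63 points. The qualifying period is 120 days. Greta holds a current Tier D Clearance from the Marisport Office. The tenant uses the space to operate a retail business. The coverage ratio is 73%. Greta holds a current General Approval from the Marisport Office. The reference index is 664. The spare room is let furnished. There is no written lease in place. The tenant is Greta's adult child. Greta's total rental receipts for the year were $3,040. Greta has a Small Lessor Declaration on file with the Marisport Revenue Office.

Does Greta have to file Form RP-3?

Yes — Greta must file Form RP-3.

Exception (a) fails — total rental receipts for the year are $3,040, not under $2,300.
Exception (b) does not apply: the spare room is not part of the primary residence.
All of (c)'s requirements are met (a Small Lessor Declaration is on file; Greta is a registered non-profit; a current Category E Declaration is held). Turning to paragraphs (h)–(m): (h) is engaged — a current Schedule 4 Declaration is held. (i) would limit (h) — the space is let for business use — but (j) sets (i) aside: (j) operates against (i): the compliance score is 63 points, less than the 65 points limit. (k) would limit (j) — the reference index is 664, meeting the 647 threshold — but (l) sets (k) aside: (l) operates against (k): the registered capacity is 2,950 units, below the 3,610 units limit. (m) is not engaged (the coverage ratio is 73%, not below 71%), so (l) stands. (c) is therefore removed.
Exception (d) is satisfied on its face — the tenant is an immediate family member; the property is let furnished; a current Annual Clearance is held. But applying paragraph (n): (n) operates against (d): aggregate throughput is 2,410 units, under the 2,620 units limit. So (d) is unavailable.
All of (e)'s requirements are met (a current Provisional Declaration is held; assessed value is $39,500, under the $42,000 limit; a current General Approval is held). However, paragraph (o) must be considered: (o) operates — the property is publicly advertised. So (e) is unavailable.
No exception displaces § 18.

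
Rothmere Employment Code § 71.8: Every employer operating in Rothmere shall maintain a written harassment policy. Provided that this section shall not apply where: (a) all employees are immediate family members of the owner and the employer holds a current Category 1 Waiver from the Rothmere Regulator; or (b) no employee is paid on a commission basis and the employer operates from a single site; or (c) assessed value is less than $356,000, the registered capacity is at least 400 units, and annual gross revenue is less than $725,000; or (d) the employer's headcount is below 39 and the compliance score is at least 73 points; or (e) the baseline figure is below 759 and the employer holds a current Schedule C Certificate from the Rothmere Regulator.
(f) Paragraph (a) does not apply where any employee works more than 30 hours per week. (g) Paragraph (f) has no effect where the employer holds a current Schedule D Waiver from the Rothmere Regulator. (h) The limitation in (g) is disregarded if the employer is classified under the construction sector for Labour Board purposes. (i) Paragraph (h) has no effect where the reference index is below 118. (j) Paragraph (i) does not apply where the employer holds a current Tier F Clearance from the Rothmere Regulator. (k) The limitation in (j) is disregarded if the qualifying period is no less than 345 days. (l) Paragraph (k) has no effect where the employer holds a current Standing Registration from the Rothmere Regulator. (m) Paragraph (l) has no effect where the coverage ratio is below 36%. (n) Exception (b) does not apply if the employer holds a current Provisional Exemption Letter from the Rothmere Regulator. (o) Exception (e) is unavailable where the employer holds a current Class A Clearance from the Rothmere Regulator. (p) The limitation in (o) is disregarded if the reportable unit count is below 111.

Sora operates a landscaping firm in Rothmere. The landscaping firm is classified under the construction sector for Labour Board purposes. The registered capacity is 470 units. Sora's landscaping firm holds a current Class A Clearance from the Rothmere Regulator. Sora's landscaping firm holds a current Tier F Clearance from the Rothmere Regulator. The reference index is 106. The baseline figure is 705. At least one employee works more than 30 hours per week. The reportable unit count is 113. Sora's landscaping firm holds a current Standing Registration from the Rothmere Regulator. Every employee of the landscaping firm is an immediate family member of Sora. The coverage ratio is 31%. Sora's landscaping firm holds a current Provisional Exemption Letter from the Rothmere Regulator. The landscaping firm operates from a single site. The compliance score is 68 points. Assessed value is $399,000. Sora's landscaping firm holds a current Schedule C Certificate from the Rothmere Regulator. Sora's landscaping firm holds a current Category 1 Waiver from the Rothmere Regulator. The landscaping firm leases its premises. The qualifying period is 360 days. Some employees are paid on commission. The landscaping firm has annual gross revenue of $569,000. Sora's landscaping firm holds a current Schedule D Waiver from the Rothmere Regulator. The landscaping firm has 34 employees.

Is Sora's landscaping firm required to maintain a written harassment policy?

No — exception (a) applies; Sora's landscaping firm is not required to maintain a written harassment policy.

All of (a)'s requirements are met (every employee is an immediate family member; a current Category 1 Waiver is held). As to paragraphs (f)–(m): (f) would limit (a) — at least one employee exceeds 30 hours/week — but (g) sets (f) aside: (g) operates against (f): a current Schedule D Waiver is held. (h) would limit (g) — the landscaping firm is classified under the construction sector — but (i) sets (h) aside: (i) is engaged — the reference index is 106, below the 118 limit. (j) would limit (i) — a current Tier F Clearance is held — but (k) sets (j) aside: (k) applies — the qualifying period is 360 days, meeting the 345 days threshold. (l) would limit (k) — a current Standing Registration is held — but (m) sets (l) aside: (m) operates — the coverage ratio is 31%, below the 36% limit. (a) remains available.
Exception (b) fails — some employees are paid on commission.
Exception (c) fails — assessed value is $399,000, not less than $356,000.
Exception (d) does not apply: the compliance score is 68 points, short of 73 points.
Exception (e): the baseline figure is 705, below the 759 limit; a current Schedule C Certificate is held — every condition holds. But: (o) operates against (e): a current Class A Clearance is held. (p), which would lift (o), does not operate here — the reportable unit count is 113, not below 111. (e) is therefore removed.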